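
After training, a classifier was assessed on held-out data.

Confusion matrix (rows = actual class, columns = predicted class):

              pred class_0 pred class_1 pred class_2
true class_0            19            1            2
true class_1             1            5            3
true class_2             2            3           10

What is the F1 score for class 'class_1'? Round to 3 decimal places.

Treat 'class_1' as positive and all other classes as negative.
F1 score = 2·TP/(2·TP+FP+FN).
class_1: TP=5, FP=1+3=4, FN=1+3=4 → 10/18 = 0.5556

0.556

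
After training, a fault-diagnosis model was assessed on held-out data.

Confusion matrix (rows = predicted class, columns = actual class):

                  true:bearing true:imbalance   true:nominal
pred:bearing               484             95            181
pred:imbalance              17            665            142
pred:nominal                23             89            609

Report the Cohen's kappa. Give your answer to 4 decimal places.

0.6442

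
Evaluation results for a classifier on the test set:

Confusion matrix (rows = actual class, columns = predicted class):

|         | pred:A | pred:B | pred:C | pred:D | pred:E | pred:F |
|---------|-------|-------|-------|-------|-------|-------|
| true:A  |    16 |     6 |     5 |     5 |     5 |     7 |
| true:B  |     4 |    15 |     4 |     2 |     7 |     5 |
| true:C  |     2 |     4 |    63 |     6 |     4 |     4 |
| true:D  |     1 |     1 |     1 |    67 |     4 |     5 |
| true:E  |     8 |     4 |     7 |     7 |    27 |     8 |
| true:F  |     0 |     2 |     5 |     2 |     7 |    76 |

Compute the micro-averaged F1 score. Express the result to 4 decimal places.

Micro-averaging pools counts across classes: ΣTP=264, ΣFP=132, ΣFN=132.
Micro-F1 score = 2·TP/(2·TP+FP+FN) on pooled counts = 0.6667 (equals overall accuracy in single-label multiclass).

0.6667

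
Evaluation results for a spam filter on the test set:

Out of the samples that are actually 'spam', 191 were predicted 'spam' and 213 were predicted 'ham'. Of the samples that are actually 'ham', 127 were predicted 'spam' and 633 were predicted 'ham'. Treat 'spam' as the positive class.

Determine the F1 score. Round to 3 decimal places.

Precision = TP/(TP+FP) = 191/318 = 0.6006
Recall = TP/(TP+FN) = 191/404 = 0.4728
F1 = 2·TP/(2·TP+FP+FN) = 382/722 = 0.529

0.529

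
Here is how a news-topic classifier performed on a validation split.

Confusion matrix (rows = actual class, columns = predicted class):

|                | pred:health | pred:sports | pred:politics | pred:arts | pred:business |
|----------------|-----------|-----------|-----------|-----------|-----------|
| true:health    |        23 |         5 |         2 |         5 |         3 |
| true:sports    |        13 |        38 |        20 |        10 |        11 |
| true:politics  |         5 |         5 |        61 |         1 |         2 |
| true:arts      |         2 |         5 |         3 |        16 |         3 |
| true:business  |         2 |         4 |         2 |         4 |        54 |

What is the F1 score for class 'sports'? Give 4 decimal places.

0.5101

One-vs-rest for 'sports': TP = diagonal; FP = other classes predicted 'sports'; FN = 'sports' predicted as other.
F1 score = 2·TP/(2·TP+FP+FN).
sports: TP=38, FP=5+5+5+4=19, FN=13+20+10+11=54 → 76/149 = 0.51007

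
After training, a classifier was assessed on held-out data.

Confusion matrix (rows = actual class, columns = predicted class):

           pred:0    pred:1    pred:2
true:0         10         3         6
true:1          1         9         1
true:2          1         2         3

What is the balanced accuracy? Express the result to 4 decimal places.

Balanced accuracy = mean of per-class recall.
  0: recall = 10/19 = 0.52632
  1: recall = 9/11 = 0.81818
  2: recall = 3/6 = 0.50000
Mean = (0.52632 + 0.81818 + 0.50000) / 3 = 0.6148

0.6148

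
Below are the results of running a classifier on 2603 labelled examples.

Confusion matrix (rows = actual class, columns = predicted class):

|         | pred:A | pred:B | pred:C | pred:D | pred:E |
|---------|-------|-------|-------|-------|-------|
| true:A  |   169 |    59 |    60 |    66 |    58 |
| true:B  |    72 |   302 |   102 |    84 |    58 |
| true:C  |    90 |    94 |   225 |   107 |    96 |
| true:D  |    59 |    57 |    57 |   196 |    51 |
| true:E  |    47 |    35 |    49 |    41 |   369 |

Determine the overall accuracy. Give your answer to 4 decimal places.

0.4844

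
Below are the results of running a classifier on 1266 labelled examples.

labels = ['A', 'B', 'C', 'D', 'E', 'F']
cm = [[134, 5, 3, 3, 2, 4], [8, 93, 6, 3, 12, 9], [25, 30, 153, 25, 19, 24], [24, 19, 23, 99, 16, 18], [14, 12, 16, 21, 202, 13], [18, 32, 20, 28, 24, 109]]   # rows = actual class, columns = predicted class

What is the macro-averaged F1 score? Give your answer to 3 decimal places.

0.616

Per-class F1 score (2·TP/(2·TP+FP+FN)):
  A: TP=134, FP=8+25+24+14+18=89, FN=5+3+3+2+4=17 → 268/374 = 0.7166
  B: TP=93, FP=5+30+19+12+32=98, FN=8+6+3+12+9=38 → 186/322 = 0.5776
  C: TP=153, FP=3+6+23+16+20=68, FN=25+30+25+19+24=123 → 306/497 = 0.6157
  D: TP=99, FP=3+3+25+21+28=80, FN=24+19+23+16+18=100 → 198/378 = 0.5238
  E: TP=202, FP=2+12+19+16+24=73, FN=14+12+16+21+13=76 → 404/553 = 0.7306
  F: TP=109, FP=4+9+24+18+13=68, FN=18+32+20+28+24=122 → 218/408 = 0.5343
Macro-F1 score = mean = (0.7166 + 0.5776 + 0.6157 + 0.5238 + 0.7306 + 0.5343) / 6 = 0.616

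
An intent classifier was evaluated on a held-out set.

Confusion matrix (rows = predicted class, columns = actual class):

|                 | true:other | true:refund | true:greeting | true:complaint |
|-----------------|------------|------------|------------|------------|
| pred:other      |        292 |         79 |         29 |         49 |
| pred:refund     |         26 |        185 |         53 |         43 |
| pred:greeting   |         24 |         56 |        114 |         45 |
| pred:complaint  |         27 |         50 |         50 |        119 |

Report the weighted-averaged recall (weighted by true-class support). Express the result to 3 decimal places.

0.572

Per-class recall (TP/(TP+FN)):
  other: TP=292, FN=26+24+27=77 → 292/369 = 0.7913
  refund: TP=185, FN=79+56+50=185 → 185/370 = 0.5000
  greeting: TP=114, FN=29+53+50=132 → 114/246 = 0.4634
  complaint: TP=119, FN=49+43+45=137 → 119/256 = 0.4648
Weighted-recall = Σ (supportᵢ/N)·recallᵢ with N=1241: (369/1241)·0.7913 + (370/1241)·0.5000 + (246/1241)·0.4634 + (256/1241)·0.4648 = 0.572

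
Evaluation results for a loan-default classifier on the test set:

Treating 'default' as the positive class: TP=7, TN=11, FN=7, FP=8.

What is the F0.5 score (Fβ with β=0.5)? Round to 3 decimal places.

0.473

Fβ = (1+β²)·TP / ((1+β²)·TP + β²·FN + FP), with β²=1/4
= 1.25·7 / (1.25·7 + 0.25·7 + 8) = 0.473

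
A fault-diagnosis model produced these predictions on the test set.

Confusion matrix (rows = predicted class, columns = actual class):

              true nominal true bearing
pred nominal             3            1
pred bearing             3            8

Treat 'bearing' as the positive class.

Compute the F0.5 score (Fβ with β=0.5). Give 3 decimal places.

Fβ = (1+β²)·TP / ((1+β²)·TP + β²·FN + FP), with β²=1/4
= 1.25·8 / (1.25·8 + 0.25·1 + 3) = 0.755

0.755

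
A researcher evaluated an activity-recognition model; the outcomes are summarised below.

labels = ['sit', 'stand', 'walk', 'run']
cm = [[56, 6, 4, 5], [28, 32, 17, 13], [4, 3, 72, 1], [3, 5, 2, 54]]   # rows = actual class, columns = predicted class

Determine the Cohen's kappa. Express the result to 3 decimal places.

0.604

Observed agreement pₒ = trace/N = 214/305 = 0.7016
Expected agreement pₑ = Σ (rowᵢ·colᵢ)/N² = (71·91 + 90·46 + 80·95 + 64·73)/305² = 0.2459
κ = (pₒ − pₑ)/(1 − pₑ) = (0.7016 − 0.2459)/(1 − 0.2459) = 0.604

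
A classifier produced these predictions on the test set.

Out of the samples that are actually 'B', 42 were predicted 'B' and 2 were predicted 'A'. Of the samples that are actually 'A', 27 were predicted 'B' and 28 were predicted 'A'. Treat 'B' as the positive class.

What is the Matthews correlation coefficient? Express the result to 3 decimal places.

MCC = (TP·TN − FP·FN) / √((TP+FP)(TP+FN)(TN+FP)(TN+FN))
Numerator = 42·28 − 27·2 = 1122
Denominator = √(69·44·55·30) = √5009400 = 2238.1689
MCC = 1122 / 2238.1689 = 0.501

0.501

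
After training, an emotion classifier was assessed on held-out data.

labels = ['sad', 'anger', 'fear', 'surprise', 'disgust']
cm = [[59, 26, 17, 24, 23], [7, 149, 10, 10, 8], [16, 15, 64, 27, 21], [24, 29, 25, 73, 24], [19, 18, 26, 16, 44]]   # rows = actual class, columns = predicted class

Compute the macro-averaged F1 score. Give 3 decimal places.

Per-class F1 score (2·TP/(2·TP+FP+FN)):
  sad: TP=59, FP=7+16+24+19=66, FN=26+17+24+23=90 → 118/274 = 0.4307
  anger: TP=149, FP=26+15+29+18=88, FN=7+10+10+8=35 → 298/421 = 0.7078
  fear: TP=64, FP=17+10+25+26=78, FN=16+15+27+21=79 → 128/285 = 0.4491
  surprise: TP=73, FP=24+10+27+16=77, FN=24+29+25+24=102 → 146/325 = 0.4492
  disgust: TP=44, FP=23+8+21+24=76, FN=19+18+26+16=79 → 88/243 = 0.3621
Macro-F1 score = mean = (0.4307 + 0.7078 + 0.4491 + 0.4492 + 0.3621) / 5 = 0.480

0.480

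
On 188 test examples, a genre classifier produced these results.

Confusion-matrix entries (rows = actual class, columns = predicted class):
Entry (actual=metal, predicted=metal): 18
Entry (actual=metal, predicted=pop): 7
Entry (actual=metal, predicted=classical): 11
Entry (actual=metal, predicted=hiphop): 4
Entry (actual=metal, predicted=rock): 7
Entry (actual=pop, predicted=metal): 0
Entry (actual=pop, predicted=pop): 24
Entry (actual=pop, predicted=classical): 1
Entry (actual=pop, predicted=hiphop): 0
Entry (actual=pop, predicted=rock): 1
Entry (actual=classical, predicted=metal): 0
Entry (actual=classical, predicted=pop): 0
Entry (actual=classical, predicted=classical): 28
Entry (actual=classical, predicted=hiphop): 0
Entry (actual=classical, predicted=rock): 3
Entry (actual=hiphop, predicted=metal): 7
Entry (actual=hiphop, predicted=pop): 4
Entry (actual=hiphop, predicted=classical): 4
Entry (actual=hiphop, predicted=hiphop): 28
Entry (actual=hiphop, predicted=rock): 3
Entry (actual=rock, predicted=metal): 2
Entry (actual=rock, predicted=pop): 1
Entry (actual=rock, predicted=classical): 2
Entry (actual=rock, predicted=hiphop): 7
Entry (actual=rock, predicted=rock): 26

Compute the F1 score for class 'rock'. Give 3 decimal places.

0.667

Take TP from the diagonal, FP from the rest of the 'rock' prediction marginal, FN from the rest of the 'rock' actual marginal.
F1 score = 2·TP/(2·TP+FP+FN).
rock: TP=26, FP=7+1+3+3=14, FN=2+1+2+7=12 → 52/78 = 0.6667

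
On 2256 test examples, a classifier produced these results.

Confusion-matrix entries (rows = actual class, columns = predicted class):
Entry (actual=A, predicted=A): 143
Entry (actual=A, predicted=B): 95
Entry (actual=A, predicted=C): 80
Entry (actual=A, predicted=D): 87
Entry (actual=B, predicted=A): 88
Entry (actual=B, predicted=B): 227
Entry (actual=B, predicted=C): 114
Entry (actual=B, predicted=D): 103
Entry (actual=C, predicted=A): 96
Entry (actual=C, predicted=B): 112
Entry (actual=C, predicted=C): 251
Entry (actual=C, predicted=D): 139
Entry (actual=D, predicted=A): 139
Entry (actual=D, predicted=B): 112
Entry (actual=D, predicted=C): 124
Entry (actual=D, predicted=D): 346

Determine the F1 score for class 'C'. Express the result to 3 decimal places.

Treat 'C' as positive and all other classes as negative.
F1 score = 2·TP/(2·TP+FP+FN).
C: TP=251, FP=80+114+124=318, FN=96+112+139=347 → 502/1167 = 0.4302

0.430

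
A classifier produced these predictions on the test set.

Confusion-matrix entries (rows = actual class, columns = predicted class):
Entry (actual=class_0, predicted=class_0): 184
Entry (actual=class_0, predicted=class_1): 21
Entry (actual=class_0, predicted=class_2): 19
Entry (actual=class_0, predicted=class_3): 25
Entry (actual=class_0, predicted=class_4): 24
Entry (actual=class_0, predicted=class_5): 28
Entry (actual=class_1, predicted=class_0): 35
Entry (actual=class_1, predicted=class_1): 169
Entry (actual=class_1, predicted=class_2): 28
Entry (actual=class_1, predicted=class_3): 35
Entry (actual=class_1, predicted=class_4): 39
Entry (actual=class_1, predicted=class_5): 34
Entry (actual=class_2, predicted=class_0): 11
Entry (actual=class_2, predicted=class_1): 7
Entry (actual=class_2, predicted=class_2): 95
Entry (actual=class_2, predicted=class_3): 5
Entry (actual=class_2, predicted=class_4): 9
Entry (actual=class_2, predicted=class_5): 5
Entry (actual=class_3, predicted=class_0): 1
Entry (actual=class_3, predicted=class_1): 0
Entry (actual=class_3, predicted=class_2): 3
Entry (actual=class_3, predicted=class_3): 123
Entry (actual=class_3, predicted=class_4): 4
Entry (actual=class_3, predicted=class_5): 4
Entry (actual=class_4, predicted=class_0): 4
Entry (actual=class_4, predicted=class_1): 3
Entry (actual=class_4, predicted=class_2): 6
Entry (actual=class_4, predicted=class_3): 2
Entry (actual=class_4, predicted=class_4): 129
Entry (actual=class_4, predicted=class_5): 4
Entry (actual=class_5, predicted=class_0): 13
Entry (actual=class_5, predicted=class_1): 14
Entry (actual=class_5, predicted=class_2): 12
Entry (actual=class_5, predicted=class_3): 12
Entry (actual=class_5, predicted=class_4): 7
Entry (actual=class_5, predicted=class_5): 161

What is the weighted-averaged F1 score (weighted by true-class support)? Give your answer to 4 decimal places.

Per-class F1 score (2·TP/(2·TP+FP+FN)):
  class_0: TP=184, FP=35+11+1+4+13=64, FN=21+19+25+24+28=117 → 368/549 = 0.67031
  class_1: TP=169, FP=21+7+0+3+14=45, FN=35+28+35+39+34=171 → 338/554 = 0.61011
  class_2: TP=95, FP=19+28+3+6+12=68, FN=11+7+5+9+5=37 → 190/295 = 0.64407
  class_3: TP=123, FP=25+35+5+2+12=79, FN=1+0+3+4+4=12 → 246/337 = 0.72997
  class_4: TP=129, FP=24+39+9+4+7=83, FN=4+3+6+2+4=19 → 258/360 = 0.71667
  class_5: TP=161, FP=28+34+5+4+4=75, FN=13+14+12+12+7=58 → 322/455 = 0.70769
Weighted-F1 score = Σ (supportᵢ/N)·F1 scoreᵢ with N=1275: (301/1275)·0.67031 + (340/1275)·0.61011 + (132/1275)·0.64407 + (135/1275)·0.72997 + (148/1275)·0.71667 + (219/1275)·0.70769 = 0.6697

0.6697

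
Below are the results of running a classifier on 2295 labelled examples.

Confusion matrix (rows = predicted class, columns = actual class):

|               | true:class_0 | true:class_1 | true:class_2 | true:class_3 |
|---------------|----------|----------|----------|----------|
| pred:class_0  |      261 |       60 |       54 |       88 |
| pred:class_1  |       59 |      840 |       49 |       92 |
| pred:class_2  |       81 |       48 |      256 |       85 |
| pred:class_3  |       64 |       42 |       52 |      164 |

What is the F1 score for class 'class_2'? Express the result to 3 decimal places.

Treat 'class_2' as positive and all other classes as negative.
F1 score = 2·TP/(2·TP+FP+FN).
class_2: TP=256, FP=81+48+85=214, FN=54+49+52=155 → 512/881 = 0.5812

0.581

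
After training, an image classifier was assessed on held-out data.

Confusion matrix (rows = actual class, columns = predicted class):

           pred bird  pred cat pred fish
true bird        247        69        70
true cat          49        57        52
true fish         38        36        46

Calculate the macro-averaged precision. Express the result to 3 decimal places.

0.455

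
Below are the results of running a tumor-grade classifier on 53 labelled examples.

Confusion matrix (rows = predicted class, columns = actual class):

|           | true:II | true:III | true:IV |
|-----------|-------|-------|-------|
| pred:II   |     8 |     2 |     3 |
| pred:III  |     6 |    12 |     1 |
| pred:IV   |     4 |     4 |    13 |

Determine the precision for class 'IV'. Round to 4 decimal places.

One-vs-rest for 'IV': TP = diagonal; FP = other classes predicted 'IV'; FN = 'IV' predicted as other.
precision = TP/(TP+FP).
IV: TP=13, FP=4+4=8 → 13/21 = 0.61905

0.6190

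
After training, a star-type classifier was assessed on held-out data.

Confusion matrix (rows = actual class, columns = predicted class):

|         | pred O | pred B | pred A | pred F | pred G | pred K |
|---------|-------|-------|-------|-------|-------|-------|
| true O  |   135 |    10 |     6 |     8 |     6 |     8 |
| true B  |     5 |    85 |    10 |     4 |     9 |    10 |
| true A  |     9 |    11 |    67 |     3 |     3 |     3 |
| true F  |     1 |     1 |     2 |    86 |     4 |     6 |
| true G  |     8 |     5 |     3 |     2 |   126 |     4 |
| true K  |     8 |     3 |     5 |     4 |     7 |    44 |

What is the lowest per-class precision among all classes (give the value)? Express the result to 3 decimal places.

0.587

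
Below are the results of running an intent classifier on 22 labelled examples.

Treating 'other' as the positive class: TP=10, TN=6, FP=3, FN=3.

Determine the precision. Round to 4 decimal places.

0.7692

Precision = TP/(TP+FP) = 10/(10+3) = 10/13 = 0.7692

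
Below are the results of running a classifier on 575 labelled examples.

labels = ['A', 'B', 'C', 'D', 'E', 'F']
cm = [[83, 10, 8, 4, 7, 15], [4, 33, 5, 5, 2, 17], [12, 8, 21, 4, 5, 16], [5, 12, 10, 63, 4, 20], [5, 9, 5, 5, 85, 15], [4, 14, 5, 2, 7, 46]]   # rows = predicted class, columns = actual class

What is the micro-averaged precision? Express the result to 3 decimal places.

0.576

Micro-averaging pools counts across classes: ΣTP=331, ΣFP=244, ΣFN=244.
Micro-precision = TP/(TP+FP) on pooled counts = 0.576 (equals overall accuracy in single-label multiclass).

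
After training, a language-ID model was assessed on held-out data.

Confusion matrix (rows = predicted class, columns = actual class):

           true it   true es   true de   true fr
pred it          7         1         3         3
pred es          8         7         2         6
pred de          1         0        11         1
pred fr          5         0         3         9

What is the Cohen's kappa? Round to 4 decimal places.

Observed agreement pₒ = trace/N = 34/67 = 0.50746
Expected agreement pₑ = Σ (rowᵢ·colᵢ)/N² = (21·14 + 8·23 + 19·13 + 19·17)/67² = 0.23346
κ = (pₒ − pₑ)/(1 − pₑ) = (0.50746 − 0.23346)/(1 − 0.23346) = 0.3575

0.3575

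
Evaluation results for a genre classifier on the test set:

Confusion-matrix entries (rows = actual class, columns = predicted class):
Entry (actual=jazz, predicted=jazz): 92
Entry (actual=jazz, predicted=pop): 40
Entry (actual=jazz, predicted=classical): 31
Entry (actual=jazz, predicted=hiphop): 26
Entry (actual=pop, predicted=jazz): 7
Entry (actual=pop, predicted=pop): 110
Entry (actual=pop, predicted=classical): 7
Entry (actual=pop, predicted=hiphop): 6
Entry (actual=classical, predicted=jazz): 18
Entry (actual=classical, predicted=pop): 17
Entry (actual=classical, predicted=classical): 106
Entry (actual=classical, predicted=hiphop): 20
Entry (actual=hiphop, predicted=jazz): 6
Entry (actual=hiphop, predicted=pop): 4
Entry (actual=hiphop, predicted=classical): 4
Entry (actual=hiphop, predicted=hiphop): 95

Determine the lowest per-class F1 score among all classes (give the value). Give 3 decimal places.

0.590

Per-class F1 score (2·TP/(2·TP+FP+FN)):
  jazz: TP=92, FP=7+18+6=31, FN=40+31+26=97 → 184/312 = 0.5897
  pop: TP=110, FP=40+17+4=61, FN=7+7+6=20 → 220/301 = 0.7309
  classical: TP=106, FP=31+7+4=42, FN=18+17+20=55 → 212/309 = 0.6861
  hiphop: TP=95, FP=26+6+20=52, FN=6+4+4=14 → 190/256 = 0.7422
Lowest is class 'jazz' with F1 score = 0.590.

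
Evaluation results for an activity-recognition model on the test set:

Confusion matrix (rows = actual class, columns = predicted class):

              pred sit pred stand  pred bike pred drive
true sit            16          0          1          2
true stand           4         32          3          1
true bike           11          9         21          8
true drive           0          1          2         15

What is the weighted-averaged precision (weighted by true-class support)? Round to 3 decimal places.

0.705

Per-class precision (TP/(TP+FP)):
  sit: TP=16, FP=4+11+0=15 → 16/31 = 0.5161
  stand: TP=32, FP=0+9+1=10 → 32/42 = 0.7619
  bike: TP=21, FP=1+3+2=6 → 21/27 = 0.7778
  drive: TP=15, FP=2+1+8=11 → 15/26 = 0.5769
Weighted-precision = Σ (supportᵢ/N)·precisionᵢ with N=126: (19/126)·0.5161 + (40/126)·0.7619 + (49/126)·0.7778 + (18/126)·0.5769 = 0.705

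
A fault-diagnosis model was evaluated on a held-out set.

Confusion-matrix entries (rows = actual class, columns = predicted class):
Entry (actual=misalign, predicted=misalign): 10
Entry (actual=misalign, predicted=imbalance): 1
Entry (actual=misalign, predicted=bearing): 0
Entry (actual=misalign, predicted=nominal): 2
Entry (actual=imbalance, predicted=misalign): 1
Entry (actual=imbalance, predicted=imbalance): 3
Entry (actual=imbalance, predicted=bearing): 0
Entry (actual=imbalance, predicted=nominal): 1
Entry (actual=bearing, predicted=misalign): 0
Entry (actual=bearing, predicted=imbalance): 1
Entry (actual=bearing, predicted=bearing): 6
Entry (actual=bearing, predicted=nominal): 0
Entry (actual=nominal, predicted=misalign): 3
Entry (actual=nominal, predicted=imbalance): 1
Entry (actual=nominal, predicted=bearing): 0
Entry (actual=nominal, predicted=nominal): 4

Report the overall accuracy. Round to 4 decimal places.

0.6970

Accuracy = trace / total = (10+3+6+4=23) / 33 = 23/33 = 0.6970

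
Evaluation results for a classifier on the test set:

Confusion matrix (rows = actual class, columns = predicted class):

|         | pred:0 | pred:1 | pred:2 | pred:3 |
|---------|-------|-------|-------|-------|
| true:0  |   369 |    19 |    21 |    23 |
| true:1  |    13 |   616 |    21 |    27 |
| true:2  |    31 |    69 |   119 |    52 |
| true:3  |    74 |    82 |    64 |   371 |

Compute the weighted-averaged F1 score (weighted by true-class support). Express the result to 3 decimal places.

0.740

Per-class F1 score (2·TP/(2·TP+FP+FN)):
  0: TP=369, FP=13+31+74=118, FN=19+21+23=63 → 738/919 = 0.8030
  1: TP=616, FP=19+69+82=170, FN=13+21+27=61 → 1232/1463 = 0.8421
  2: TP=119, FP=21+21+64=106, FN=31+69+52=152 → 238/496 = 0.4798
  3: TP=371, FP=23+27+52=102, FN=74+82+64=220 → 742/1064 = 0.6974
Weighted-F1 score = Σ (supportᵢ/N)·F1 scoreᵢ with N=1971: (432/1971)·0.8030 + (677/1971)·0.8421 + (271/1971)·0.4798 + (591/1971)·0.6974 = 0.740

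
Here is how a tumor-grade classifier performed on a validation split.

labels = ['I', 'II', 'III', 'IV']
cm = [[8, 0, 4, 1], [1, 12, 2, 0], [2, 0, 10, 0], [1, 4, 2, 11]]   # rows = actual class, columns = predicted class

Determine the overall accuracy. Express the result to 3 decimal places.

Accuracy = trace / total = (8+12+10+11=41) / 58 = 41/58 = 0.707

0.707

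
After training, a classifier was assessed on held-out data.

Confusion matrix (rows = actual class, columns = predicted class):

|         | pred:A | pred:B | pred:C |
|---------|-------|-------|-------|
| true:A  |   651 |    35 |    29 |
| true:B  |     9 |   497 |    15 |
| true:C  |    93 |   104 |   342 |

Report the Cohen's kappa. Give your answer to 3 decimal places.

0.756

Observed agreement pₒ = trace/N = 1490/1775 = 0.8394
Expected agreement pₑ = Σ (rowᵢ·colᵢ)/N² = (715·753 + 521·636 + 539·386)/1775² = 0.3421
κ = (pₒ − pₑ)/(1 − pₑ) = (0.8394 − 0.3421)/(1 − 0.3421) = 0.756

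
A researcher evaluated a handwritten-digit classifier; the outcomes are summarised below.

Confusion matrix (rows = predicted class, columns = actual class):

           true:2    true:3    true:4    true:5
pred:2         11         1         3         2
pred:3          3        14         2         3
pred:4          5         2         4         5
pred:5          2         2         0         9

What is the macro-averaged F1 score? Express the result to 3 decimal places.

0.536

Per-class F1 score (2·TP/(2·TP+FP+FN)):
  2: TP=11, FP=1+3+2=6, FN=3+5+2=10 → 22/38 = 0.5789
  3: TP=14, FP=3+2+3=8, FN=1+2+2=5 → 28/41 = 0.6829
  4: TP=4, FP=5+2+5=12, FN=3+2+0=5 → 8/25 = 0.3200
  5: TP=9, FP=2+2+0=4, FN=2+3+5=10 → 18/32 = 0.5625
Macro-F1 score = mean = (0.5789 + 0.6829 + 0.3200 + 0.5625) / 4 = 0.536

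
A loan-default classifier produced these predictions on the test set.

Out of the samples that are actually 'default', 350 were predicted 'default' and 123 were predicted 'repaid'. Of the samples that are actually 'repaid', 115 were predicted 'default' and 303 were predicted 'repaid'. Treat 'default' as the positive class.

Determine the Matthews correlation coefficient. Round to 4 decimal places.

0.4644

MCC = (TP·TN − FP·FN) / √((TP+FP)(TP+FN)(TN+FP)(TN+FN))
Numerator = 350·303 − 115·123 = 91905
Denominator = √(465·473·418·426) = √39165166260 = 197901.9107
MCC = 91905 / 197901.9107 = 0.4644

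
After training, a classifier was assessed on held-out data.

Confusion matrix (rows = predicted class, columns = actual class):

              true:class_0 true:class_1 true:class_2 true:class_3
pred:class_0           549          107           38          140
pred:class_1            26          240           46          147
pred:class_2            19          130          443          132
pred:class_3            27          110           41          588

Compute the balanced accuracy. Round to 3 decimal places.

0.664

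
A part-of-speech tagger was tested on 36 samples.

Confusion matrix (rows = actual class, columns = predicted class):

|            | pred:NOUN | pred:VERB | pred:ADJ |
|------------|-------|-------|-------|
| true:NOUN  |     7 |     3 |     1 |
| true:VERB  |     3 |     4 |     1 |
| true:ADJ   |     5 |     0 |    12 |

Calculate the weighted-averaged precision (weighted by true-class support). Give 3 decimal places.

0.674

Per-class precision (TP/(TP+FP)):
  NOUN: TP=7, FP=3+5=8 → 7/15 = 0.4667
  VERB: TP=4, FP=3+0=3 → 4/7 = 0.5714
  ADJ: TP=12, FP=1+1=2 → 12/14 = 0.8571
Weighted-precision = Σ (supportᵢ/N)·precisionᵢ with N=36: (11/36)·0.4667 + (8/36)·0.5714 + (17/36)·0.8571 = 0.674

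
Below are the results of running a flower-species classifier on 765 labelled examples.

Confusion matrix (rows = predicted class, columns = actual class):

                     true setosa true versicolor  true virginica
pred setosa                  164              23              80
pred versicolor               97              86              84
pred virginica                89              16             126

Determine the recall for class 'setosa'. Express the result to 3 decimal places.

recall = TP/(TP+FN).
setosa: TP=164, FN=97+89=186 → 164/350 = 0.4686

0.469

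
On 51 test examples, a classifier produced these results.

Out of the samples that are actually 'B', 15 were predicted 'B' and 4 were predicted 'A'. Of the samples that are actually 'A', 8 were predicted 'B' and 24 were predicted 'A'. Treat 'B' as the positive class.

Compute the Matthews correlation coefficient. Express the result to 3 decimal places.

0.524

MCC = (TP·TN − FP·FN) / √((TP+FP)(TP+FN)(TN+FP)(TN+FN))
Numerator = 15·24 − 8·4 = 328
Denominator = √(23·19·32·28) = √391552 = 625.7412
MCC = 328 / 625.7412 = 0.524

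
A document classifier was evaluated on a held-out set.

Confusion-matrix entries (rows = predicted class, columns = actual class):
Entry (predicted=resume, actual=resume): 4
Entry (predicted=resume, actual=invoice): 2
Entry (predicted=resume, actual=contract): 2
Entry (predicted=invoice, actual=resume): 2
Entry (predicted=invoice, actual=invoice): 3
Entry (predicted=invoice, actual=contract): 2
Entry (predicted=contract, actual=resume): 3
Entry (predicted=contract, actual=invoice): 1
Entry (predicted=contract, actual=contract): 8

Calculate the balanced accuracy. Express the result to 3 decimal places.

0.537

Balanced accuracy = mean of per-class recall.
  resume: recall = 4/9 = 0.4444
  invoice: recall = 3/6 = 0.5000
  contract: recall = 8/12 = 0.6667
Mean = (0.4444 + 0.5000 + 0.6667) / 3 = 0.537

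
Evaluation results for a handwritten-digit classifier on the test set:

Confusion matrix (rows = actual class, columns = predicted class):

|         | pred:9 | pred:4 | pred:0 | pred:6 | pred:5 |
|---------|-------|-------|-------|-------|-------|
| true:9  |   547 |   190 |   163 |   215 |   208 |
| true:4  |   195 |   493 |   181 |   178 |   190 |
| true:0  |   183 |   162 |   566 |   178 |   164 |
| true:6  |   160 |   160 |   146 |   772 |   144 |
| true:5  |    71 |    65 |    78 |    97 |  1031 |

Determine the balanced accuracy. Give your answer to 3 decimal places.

0.518

Balanced accuracy = mean of per-class recall.
  9: recall = 547/1323 = 0.4135
  4: recall = 493/1237 = 0.3985
  0: recall = 566/1253 = 0.4517
  6: recall = 772/1382 = 0.5586
  5: recall = 1031/1342 = 0.7683
Mean = (0.4135 + 0.3985 + 0.4517 + 0.5586 + 0.7683) / 5 = 0.518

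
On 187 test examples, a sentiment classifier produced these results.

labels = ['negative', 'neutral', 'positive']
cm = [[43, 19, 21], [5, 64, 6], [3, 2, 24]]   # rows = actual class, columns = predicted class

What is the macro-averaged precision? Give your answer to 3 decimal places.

0.689

Per-class precision (TP/(TP+FP)):
  negative: TP=43, FP=5+3=8 → 43/51 = 0.8431
  neutral: TP=64, FP=19+2=21 → 64/85 = 0.7529
  positive: TP=24, FP=21+6=27 → 24/51 = 0.4706
Macro-precision = mean = (0.8431 + 0.7529 + 0.4706) / 3 = 0.689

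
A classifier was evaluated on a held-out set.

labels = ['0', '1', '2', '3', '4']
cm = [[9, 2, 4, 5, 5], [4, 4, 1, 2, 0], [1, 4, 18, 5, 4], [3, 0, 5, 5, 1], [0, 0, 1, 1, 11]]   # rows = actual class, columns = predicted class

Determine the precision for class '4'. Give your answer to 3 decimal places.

0.524

precision = TP/(TP+FP).
4: TP=11, FP=5+0+4+1=10 → 11/21 = 0.5238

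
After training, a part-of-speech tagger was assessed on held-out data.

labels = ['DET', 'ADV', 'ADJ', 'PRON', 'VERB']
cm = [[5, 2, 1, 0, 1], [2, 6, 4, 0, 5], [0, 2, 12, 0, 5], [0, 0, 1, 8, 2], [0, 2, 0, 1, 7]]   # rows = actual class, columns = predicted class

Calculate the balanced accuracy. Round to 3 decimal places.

0.593

Balanced accuracy = mean of per-class recall.
  DET: recall = 5/9 = 0.5556
  ADV: recall = 6/17 = 0.3529
  ADJ: recall = 12/19 = 0.6316
  PRON: recall = 8/11 = 0.7273
  VERB: recall = 7/10 = 0.7000
Mean = (0.5556 + 0.3529 + 0.6316 + 0.7273 + 0.7000) / 5 = 0.593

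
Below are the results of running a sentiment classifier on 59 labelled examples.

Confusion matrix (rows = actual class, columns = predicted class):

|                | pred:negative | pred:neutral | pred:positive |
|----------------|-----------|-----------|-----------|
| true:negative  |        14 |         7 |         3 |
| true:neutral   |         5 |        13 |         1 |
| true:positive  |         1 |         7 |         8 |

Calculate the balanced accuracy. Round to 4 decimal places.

Balanced accuracy = mean of per-class recall.
  negative: recall = 14/24 = 0.58333
  neutral: recall = 13/19 = 0.68421
  positive: recall = 8/16 = 0.50000
Mean = (0.58333 + 0.68421 + 0.50000) / 3 = 0.5892

0.5892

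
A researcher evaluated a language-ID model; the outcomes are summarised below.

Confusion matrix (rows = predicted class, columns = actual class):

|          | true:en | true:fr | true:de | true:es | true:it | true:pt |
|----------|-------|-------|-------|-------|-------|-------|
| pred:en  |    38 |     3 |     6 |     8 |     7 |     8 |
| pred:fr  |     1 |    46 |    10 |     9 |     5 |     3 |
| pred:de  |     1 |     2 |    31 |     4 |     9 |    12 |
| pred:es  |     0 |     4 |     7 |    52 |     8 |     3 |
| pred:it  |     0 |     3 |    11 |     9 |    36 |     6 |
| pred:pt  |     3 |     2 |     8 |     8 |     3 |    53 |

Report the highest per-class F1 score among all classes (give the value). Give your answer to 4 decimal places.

0.6866

Per-class F1 score (2·TP/(2·TP+FP+FN)):
  en: TP=38, FP=3+6+8+7+8=32, FN=1+1+0+0+3=5 → 76/113 = 0.67257
  fr: TP=46, FP=1+10+9+5+3=28, FN=3+2+4+3+2=14 → 92/134 = 0.68657
  de: TP=31, FP=1+2+4+9+12=28, FN=6+10+7+11+8=42 → 62/132 = 0.46970
  es: TP=52, FP=0+4+7+8+3=22, FN=8+9+4+9+8=38 → 104/164 = 0.63415
  it: TP=36, FP=0+3+11+9+6=29, FN=7+5+9+8+3=32 → 72/133 = 0.54135
  pt: TP=53, FP=3+2+8+8+3=24, FN=8+3+12+3+6=32 → 106/162 = 0.65432
Highest is class 'fr' with F1 score = 0.6866.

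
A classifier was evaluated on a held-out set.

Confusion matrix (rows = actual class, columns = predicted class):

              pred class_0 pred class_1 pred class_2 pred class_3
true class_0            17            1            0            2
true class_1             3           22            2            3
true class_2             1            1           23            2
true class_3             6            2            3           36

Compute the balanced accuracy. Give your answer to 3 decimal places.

Balanced accuracy = mean of per-class recall.
  class_0: recall = 17/20 = 0.8500
  class_1: recall = 22/30 = 0.7333
  class_2: recall = 23/27 = 0.8519
  class_3: recall = 36/47 = 0.7660
Mean = (0.8500 + 0.7333 + 0.8519 + 0.7660) / 4 = 0.800

0.800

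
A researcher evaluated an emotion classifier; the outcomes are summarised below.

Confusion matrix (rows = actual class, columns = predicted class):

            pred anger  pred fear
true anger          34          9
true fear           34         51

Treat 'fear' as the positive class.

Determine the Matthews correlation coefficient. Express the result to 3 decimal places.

MCC = (TP·TN − FP·FN) / √((TP+FP)(TP+FN)(TN+FP)(TN+FN))
Numerator = 51·34 − 9·34 = 1428
Denominator = √(60·85·43·68) = √14912400 = 3861.6577
MCC = 1428 / 3861.6577 = 0.370

0.370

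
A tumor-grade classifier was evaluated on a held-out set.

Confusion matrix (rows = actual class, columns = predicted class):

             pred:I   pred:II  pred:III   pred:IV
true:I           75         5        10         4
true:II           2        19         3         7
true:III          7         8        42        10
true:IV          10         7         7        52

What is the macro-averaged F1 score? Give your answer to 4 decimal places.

0.6725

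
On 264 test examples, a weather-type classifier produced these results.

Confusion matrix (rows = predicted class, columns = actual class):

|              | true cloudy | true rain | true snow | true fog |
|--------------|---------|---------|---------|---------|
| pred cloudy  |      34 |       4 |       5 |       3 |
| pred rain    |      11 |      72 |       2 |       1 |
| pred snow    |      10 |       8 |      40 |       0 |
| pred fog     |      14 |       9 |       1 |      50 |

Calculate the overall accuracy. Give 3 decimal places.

0.742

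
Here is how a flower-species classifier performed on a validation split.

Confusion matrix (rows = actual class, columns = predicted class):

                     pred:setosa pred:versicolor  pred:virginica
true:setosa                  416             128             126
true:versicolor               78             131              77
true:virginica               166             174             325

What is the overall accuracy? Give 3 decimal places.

0.538

Accuracy = trace / total = (416+131+325=872) / 1621 = 872/1621 = 0.538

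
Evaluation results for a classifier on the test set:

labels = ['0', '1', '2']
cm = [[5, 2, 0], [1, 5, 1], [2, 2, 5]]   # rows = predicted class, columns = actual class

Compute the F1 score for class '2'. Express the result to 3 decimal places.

Take TP from the diagonal, FP from the rest of the '2' prediction marginal, FN from the rest of the '2' actual marginal.
F1 score = 2·TP/(2·TP+FP+FN).
2: TP=5, FP=2+2=4, FN=0+1=1 → 10/15 = 0.6667

0.667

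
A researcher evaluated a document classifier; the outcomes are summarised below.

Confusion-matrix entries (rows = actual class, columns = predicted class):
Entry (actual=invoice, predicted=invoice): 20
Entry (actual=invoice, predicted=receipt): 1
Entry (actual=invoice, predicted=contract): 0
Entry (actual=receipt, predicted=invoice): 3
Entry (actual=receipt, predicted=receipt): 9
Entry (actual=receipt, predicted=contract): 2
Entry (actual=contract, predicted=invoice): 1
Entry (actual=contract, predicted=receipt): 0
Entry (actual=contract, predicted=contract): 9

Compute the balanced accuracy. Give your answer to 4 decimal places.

Balanced accuracy = mean of per-class recall.
  invoice: recall = 20/21 = 0.95238
  receipt: recall = 9/14 = 0.64286
  contract: recall = 9/10 = 0.90000
Mean = (0.95238 + 0.64286 + 0.90000) / 3 = 0.8317

0.8317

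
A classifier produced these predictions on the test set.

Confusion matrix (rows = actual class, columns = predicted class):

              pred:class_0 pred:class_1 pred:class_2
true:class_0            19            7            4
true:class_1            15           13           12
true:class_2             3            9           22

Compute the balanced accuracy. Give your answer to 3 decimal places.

0.535

Balanced accuracy = mean of per-class recall.
  class_0: recall = 19/30 = 0.6333
  class_1: recall = 13/40 = 0.3250
  class_2: recall = 22/34 = 0.6471
Mean = (0.6333 + 0.3250 + 0.6471) / 3 = 0.535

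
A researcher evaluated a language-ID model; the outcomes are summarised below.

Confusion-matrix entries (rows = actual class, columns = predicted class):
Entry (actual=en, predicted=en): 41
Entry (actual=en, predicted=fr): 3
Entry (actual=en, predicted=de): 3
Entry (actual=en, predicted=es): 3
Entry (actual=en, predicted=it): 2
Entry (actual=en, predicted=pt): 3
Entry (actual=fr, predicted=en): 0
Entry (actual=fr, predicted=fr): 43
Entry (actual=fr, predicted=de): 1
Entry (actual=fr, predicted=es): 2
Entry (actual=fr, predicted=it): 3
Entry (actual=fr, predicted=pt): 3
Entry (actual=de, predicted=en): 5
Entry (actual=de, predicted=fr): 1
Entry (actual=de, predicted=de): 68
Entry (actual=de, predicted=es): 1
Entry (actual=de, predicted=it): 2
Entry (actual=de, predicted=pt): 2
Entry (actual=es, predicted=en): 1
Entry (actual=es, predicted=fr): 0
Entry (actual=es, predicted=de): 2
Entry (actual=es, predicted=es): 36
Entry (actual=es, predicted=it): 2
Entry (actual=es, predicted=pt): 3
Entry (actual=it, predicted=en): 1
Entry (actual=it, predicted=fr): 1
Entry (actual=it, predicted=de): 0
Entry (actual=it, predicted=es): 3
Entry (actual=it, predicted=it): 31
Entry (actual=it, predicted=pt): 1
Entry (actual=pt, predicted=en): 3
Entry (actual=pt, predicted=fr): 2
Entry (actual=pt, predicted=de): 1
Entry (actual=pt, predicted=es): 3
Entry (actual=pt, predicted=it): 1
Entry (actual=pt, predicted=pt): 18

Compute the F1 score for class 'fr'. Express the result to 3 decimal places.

0.843

One-vs-rest for 'fr': TP = diagonal; FP = other classes predicted 'fr'; FN = 'fr' predicted as other.
F1 score = 2·TP/(2·TP+FP+FN).
fr: TP=43, FP=3+1+0+1+2=7, FN=0+1+2+3+3=9 → 86/102 = 0.8431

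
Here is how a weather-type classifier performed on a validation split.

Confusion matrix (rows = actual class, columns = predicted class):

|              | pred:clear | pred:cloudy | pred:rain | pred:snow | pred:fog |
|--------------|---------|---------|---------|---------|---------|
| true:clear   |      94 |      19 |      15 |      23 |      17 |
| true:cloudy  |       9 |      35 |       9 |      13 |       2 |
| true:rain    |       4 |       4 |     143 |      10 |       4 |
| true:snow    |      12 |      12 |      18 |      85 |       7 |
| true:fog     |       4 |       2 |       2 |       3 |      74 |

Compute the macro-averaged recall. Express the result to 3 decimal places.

Per-class recall (TP/(TP+FN)):
  clear: TP=94, FN=19+15+23+17=74 → 94/168 = 0.5595
  cloudy: TP=35, FN=9+9+13+2=33 → 35/68 = 0.5147
  rain: TP=143, FN=4+4+10+4=22 → 143/165 = 0.8667
  snow: TP=85, FN=12+12+18+7=49 → 85/134 = 0.6343
  fog: TP=74, FN=4+2+2+3=11 → 74/85 = 0.8706
Macro-recall = mean = (0.5595 + 0.5147 + 0.8667 + 0.6343 + 0.8706) / 5 = 0.689

0.689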